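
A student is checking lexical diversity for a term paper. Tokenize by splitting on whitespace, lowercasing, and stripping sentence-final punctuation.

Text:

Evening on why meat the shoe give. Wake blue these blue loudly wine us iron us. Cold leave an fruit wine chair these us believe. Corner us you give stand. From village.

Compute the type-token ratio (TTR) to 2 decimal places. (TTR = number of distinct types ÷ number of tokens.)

0.78

N = 32 tokens, V = 25 types.
TTR = V / N = 25 / 32 = 0.78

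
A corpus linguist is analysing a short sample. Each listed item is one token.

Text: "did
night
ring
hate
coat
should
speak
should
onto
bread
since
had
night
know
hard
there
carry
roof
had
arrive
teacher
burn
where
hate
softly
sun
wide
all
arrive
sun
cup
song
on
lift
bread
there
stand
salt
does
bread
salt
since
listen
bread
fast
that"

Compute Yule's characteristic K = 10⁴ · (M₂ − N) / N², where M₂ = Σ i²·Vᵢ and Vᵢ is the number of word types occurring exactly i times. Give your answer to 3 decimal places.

141.777

Frequencies: bread:4, night:2, hate:2, should:2, since:2, had:2, there:2, arrive:2, sun:2, salt:2, did:1, ring:1, coat:1, speak:1, onto:1, know:1, hard:1, carry:1, roof:1, teacher:1, … (14 more, each freq 1)
N = 46. Frequency spectrum: V_1=24, V_2=9, V_4=1
M₂ = 1²·24 + 2²·9 + 4²·1 = 76
K = 10000 × (76 − 46) / 46² = 141.777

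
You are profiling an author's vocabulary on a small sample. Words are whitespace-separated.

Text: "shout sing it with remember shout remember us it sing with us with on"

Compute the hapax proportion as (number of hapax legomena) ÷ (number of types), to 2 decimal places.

0.14

Frequencies: with:3, shout:2, sing:2, it:2, remember:2, us:2, on:1
Hapax count = 1; type count = 7.
Ratio = 1 / 7 = 0.14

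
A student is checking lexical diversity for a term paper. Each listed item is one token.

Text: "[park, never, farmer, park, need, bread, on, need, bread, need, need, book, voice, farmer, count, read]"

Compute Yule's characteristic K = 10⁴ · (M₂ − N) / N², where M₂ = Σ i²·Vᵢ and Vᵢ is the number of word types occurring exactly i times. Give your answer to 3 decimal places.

703.125

Frequencies: need:4, park:2, farmer:2, bread:2, never:1, on:1, book:1, voice:1, count:1, read:1
N = 16. Frequency spectrum: V_1=6, V_2=3, V_4=1
M₂ = 1²·6 + 2²·3 + 4²·1 = 34
K = 10000 × (34 − 16) / 16² = 703.125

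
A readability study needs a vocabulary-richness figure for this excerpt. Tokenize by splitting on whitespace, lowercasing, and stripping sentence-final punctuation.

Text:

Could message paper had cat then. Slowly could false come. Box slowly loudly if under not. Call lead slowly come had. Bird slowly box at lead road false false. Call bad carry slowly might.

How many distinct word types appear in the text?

22

Distinct types: {at, bad, bird, box, call, carry, cat, come, could, false, had, if, lead, loudly, message, might, not, paper, road, slowly, then, under}
V = 22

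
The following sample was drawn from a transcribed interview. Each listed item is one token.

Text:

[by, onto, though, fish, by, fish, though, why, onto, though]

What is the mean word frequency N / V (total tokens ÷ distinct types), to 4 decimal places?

2.0000

N = 10 tokens, V = 5 types.
Mean frequency = N / V = 10 / 5 = 2.0000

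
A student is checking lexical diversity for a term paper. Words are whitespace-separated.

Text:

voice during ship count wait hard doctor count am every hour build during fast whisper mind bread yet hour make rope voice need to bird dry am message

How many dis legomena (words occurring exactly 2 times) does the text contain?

Frequencies: voice:2, during:2, count:2, am:2, hour:2, ship:1, wait:1, hard:1, doctor:1, every:1, build:1, fast:1, whisper:1, mind:1, bread:1, yet:1, make:1, rope:1, need:1, to:1, … (3 more, each freq 1)
Words with frequency 2: am, count, during, hour, voice

5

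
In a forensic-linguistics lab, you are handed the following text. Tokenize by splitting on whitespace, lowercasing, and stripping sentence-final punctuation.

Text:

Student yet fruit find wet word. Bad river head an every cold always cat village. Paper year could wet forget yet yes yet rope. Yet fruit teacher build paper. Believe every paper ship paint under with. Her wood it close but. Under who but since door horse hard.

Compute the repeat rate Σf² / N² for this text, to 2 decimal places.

Frequencies: yet:4, paper:3, fruit:2, wet:2, every:2, under:2, but:2, student:1, find:1, word:1, bad:1, river:1, head:1, an:1, cold:1, always:1, cat:1, village:1, year:1, could:1, … (18 more, each freq 1)
Σf² = 76; N² = 2304
Repeat rate = 76 / 2304 = 0.03

0.03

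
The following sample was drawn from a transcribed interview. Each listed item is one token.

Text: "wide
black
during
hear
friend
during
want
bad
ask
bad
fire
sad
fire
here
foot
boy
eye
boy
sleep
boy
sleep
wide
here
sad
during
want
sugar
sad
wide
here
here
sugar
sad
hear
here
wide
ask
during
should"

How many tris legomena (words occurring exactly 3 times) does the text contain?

1

Frequencies: here:5, wide:4, during:4, sad:4, boy:3, hear:2, want:2, bad:2, ask:2, fire:2, sleep:2, sugar:2, black:1, friend:1, foot:1, eye:1, should:1
Words with frequency 3: boy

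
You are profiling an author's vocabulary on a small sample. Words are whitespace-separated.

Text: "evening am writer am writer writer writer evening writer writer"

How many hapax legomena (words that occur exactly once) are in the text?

Frequencies: writer:6, evening:2, am:2
Hapax (freq=1): (none)

0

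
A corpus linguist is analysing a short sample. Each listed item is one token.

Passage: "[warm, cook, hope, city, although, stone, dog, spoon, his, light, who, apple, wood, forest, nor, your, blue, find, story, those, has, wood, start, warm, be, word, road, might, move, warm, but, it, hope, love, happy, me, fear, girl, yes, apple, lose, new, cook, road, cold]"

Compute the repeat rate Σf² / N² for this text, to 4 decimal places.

0.0301

Frequencies: warm:3, cook:2, hope:2, apple:2, wood:2, road:2, city:1, although:1, stone:1, dog:1, spoon:1, his:1, light:1, who:1, forest:1, nor:1, your:1, blue:1, find:1, story:1, … (18 more, each freq 1)
Σf² = 61; N² = 2025
Repeat rate = 61 / 2025 = 0.0301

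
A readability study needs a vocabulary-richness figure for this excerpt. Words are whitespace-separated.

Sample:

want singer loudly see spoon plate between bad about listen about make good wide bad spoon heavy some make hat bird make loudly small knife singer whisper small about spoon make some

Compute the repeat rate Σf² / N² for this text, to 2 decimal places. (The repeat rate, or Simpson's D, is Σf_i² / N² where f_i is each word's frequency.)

0.06

Frequencies: make:4, spoon:3, about:3, singer:2, loudly:2, bad:2, some:2, small:2, want:1, see:1, plate:1, between:1, listen:1, good:1, wide:1, heavy:1, hat:1, bird:1, knife:1, whisper:1
Σf² = 66; N² = 1024
Repeat rate = 66 / 1024 = 0.06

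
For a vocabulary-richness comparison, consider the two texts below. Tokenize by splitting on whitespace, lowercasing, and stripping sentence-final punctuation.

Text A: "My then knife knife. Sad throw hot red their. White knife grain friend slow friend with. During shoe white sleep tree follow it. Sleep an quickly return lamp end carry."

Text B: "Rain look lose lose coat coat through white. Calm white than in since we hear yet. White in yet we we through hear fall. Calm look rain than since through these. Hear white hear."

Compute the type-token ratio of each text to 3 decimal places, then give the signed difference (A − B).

TTR(A) = 25/30 = 0.833
TTR(B) = 15/34 = 0.441
Difference = 0.833 − 0.441 = 0.392

0.392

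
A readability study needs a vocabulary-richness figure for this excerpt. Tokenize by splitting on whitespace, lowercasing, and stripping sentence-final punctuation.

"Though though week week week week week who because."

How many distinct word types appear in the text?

4

Distinct types: {because, though, week, who}
V = 4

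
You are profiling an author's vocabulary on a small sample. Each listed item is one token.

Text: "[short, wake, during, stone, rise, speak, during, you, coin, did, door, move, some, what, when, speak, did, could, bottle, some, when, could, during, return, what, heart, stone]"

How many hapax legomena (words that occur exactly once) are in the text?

Frequencies: during:3, stone:2, speak:2, did:2, some:2, what:2, when:2, could:2, short:1, wake:1, rise:1, you:1, coin:1, door:1, move:1, bottle:1, return:1, heart:1
Hapax (freq=1): bottle, coin, door, heart, move, return, rise, short, wake, you

10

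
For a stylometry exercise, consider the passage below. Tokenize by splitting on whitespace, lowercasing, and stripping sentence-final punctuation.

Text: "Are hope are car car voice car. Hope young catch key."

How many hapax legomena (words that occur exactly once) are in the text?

Frequencies: car:3, are:2, hope:2, voice:1, young:1, catch:1, key:1
Hapax (freq=1): catch, key, voice, young

4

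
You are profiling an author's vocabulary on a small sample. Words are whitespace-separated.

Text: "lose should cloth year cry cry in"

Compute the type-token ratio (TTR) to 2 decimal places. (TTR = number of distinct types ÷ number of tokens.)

N = 7 tokens, V = 6 types.
TTR = V / N = 6 / 7 = 0.86

0.86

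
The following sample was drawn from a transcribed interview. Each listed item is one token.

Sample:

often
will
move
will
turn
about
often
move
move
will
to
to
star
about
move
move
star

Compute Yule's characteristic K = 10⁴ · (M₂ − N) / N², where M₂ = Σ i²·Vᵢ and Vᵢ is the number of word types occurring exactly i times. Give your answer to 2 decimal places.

1176.47

Frequencies: move:5, will:3, often:2, about:2, to:2, star:2, turn:1
N = 17. Frequency spectrum: V_1=1, V_2=4, V_3=1, V_5=1
M₂ = 1²·1 + 2²·4 + 3²·1 + 5²·1 = 51
K = 10000 × (51 − 17) / 17² = 1176.47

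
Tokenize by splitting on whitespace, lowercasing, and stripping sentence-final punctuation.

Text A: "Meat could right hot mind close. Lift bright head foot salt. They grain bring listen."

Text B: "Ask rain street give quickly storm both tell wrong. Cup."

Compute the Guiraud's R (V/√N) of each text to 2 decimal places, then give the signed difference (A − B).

0.71

A: V=15, N=15, R=3.87
B: V=10, N=10, R=3.16
Difference = 3.87 − 3.16 = 0.71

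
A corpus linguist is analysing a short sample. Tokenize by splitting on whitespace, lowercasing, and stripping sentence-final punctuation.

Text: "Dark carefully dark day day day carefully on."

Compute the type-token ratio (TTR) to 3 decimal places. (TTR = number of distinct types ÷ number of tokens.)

N = 8 tokens, V = 4 types.
TTR = V / N = 4 / 8 = 0.500

0.500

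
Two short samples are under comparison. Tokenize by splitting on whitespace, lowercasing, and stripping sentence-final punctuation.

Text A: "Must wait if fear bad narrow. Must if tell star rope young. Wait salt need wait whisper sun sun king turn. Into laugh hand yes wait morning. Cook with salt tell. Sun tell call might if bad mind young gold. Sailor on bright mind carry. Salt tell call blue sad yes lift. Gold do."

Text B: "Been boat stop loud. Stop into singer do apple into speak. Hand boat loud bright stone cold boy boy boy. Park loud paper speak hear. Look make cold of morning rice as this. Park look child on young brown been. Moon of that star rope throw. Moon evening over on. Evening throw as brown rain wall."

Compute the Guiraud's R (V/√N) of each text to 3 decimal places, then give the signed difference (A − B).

A: V=35, N=54, R=4.763
B: V=37, N=56, R=4.944
Difference = 4.763 − 4.944 = -0.181

-0.181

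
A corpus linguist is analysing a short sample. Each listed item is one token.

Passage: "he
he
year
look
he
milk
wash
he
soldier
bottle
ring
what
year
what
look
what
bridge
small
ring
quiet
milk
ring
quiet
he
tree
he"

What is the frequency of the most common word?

Frequencies: he:6, ring:3, what:3, year:2, look:2, milk:2, quiet:2, wash:1, soldier:1, bottle:1, bridge:1, small:1, tree:1
Most common: 'he' with frequency 6.

6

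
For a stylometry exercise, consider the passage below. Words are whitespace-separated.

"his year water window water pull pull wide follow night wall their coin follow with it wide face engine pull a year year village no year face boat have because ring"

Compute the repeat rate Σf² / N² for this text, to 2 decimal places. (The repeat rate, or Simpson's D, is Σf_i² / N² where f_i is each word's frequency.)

Frequencies: year:4, pull:3, water:2, wide:2, follow:2, face:2, his:1, window:1, night:1, wall:1, their:1, coin:1, with:1, it:1, engine:1, a:1, village:1, no:1, boat:1, have:1, … (2 more, each freq 1)
Σf² = 57; N² = 961
Repeat rate = 57 / 961 = 0.06

0.06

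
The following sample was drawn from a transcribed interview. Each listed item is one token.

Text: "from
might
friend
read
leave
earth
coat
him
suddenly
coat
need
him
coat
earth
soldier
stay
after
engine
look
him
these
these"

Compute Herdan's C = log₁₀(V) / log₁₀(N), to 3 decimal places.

N = 22, V = 16.
log₁₀(V) = 1.204120, log₁₀(N) = 1.342423
C = 1.204120 / 1.342423 = 0.897

0.897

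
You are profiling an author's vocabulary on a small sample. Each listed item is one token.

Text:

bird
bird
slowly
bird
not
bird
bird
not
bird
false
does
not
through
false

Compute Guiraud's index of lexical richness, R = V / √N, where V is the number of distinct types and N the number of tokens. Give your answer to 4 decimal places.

1.6036

N = 14, V = 6.
√N = 3.741657
R = 6 / 3.741657 = 1.6036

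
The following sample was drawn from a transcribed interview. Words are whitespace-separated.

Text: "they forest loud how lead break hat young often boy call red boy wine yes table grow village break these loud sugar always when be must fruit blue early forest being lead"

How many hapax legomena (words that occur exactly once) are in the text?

Frequencies: forest:2, loud:2, lead:2, break:2, boy:2, they:1, how:1, hat:1, young:1, often:1, call:1, red:1, wine:1, yes:1, table:1, grow:1, village:1, these:1, sugar:1, always:1, … (7 more, each freq 1)
Hapax (freq=1): always, be, being, blue, call, early, fruit, grow, hat, how, must, often, red, sugar, table, these, they, village, when, wine, yes, young

22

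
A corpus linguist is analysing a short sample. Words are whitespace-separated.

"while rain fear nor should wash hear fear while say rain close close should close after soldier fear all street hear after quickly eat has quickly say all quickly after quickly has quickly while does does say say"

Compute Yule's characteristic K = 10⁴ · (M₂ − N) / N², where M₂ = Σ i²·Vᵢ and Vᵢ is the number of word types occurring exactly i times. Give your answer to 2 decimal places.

470.91

Frequencies: quickly:5, say:4, while:3, fear:3, close:3, after:3, rain:2, should:2, hear:2, all:2, has:2, does:2, nor:1, wash:1, soldier:1, street:1, eat:1
N = 38. Frequency spectrum: V_1=5, V_2=6, V_3=4, V_4=1, V_5=1
M₂ = 1²·5 + 2²·6 + 3²·4 + 4²·1 + 5²·1 = 106
K = 10000 × (106 − 38) / 38² = 470.91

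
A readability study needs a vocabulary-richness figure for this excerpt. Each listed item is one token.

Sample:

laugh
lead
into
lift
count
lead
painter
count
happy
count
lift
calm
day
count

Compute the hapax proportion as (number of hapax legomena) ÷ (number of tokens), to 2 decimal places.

Frequencies: count:4, lead:2, lift:2, laugh:1, into:1, painter:1, happy:1, calm:1, day:1
Hapax count = 6; token count = 14.
Ratio = 6 / 14 = 0.43

0.43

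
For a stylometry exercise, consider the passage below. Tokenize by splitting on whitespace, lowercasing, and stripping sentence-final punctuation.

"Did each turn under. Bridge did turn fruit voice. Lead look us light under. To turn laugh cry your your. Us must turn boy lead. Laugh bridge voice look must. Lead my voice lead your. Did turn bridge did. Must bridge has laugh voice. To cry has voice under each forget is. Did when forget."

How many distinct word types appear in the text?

22

Distinct types: {boy, bridge, cry, did, each, forget, fruit, has, is, laugh, lead, light, look, must, my, to, turn, under, us, voice, when, your}
V = 22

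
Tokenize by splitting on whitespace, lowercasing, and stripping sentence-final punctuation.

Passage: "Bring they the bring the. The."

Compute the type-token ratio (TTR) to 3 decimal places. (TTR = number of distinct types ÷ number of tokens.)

0.500

N = 6 tokens, V = 3 types.
TTR = V / N = 3 / 6 = 0.500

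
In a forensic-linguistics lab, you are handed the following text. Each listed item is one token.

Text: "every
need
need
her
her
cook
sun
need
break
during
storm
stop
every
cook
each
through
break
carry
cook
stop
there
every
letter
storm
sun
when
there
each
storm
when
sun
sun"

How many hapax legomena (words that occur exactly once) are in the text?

Frequencies: sun:4, every:3, need:3, cook:3, storm:3, her:2, break:2, stop:2, each:2, there:2, when:2, during:1, through:1, carry:1, letter:1
Hapax (freq=1): carry, during, letter, through

4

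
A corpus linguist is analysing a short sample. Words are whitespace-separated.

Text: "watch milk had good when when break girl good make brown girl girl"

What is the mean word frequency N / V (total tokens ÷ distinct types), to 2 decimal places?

1.44

N = 13 tokens, V = 9 types.
Mean frequency = N / V = 13 / 9 = 1.44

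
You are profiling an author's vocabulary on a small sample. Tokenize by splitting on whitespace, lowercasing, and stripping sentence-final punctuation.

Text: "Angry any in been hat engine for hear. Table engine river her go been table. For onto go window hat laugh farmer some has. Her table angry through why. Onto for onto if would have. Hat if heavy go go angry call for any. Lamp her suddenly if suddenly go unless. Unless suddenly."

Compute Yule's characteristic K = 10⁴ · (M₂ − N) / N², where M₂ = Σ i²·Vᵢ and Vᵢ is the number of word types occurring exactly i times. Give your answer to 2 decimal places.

291.92

Frequencies: go:5, for:4, angry:3, hat:3, table:3, her:3, onto:3, if:3, suddenly:3, any:2, been:2, engine:2, unless:2, in:1, hear:1, river:1, window:1, laugh:1, farmer:1, some:1, … (8 more, each freq 1)
N = 53. Frequency spectrum: V_1=15, V_2=4, V_3=7, V_4=1, V_5=1
M₂ = 1²·15 + 2²·4 + 3²·7 + 4²·1 + 5²·1 = 135
K = 10000 × (135 − 53) / 53² = 291.92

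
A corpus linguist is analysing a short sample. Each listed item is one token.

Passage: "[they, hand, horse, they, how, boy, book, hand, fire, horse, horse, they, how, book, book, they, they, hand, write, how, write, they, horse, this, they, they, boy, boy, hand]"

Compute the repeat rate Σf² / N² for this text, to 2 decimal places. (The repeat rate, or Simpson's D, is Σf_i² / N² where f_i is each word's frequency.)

Frequencies: they:8, hand:4, horse:4, how:3, boy:3, book:3, write:2, fire:1, this:1
Σf² = 129; N² = 841
Repeat rate = 129 / 841 = 0.15

0.15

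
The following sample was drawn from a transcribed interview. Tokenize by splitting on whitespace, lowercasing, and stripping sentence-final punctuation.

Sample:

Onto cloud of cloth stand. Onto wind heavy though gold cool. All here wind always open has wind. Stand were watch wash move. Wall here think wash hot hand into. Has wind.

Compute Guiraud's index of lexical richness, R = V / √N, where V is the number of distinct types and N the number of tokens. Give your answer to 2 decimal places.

N = 32, V = 24.
√N = 5.656854
R = 24 / 5.656854 = 4.24

4.24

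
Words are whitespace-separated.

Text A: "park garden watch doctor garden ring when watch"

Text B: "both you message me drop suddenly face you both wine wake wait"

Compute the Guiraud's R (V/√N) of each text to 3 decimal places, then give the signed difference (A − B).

A: V=6, N=8, R=2.121
B: V=10, N=12, R=2.887
Difference = 2.121 − 2.887 = -0.766

-0.766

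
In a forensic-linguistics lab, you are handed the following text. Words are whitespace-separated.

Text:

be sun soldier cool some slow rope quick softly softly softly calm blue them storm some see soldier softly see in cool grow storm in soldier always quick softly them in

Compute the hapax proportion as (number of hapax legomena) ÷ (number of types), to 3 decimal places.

0.471

Frequencies: softly:5, soldier:3, in:3, cool:2, some:2, quick:2, them:2, storm:2, see:2, be:1, sun:1, slow:1, rope:1, calm:1, blue:1, grow:1, always:1
Hapax count = 8; type count = 17.
Ratio = 8 / 17 = 0.471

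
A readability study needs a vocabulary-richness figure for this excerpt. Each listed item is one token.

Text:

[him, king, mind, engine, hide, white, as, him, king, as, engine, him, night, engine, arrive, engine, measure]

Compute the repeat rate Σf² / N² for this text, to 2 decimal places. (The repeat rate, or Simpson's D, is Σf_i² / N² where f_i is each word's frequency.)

Frequencies: engine:4, him:3, king:2, as:2, mind:1, hide:1, white:1, night:1, arrive:1, measure:1
Σf² = 39; N² = 289
Repeat rate = 39 / 289 = 0.13

0.13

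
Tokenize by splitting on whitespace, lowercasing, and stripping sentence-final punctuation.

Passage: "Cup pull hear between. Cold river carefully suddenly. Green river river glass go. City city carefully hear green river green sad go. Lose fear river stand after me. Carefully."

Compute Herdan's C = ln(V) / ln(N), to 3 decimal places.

0.858

N = 29, V = 18.
ln(V) = 2.890372, ln(N) = 3.367296
C = 2.890372 / 3.367296 = 0.858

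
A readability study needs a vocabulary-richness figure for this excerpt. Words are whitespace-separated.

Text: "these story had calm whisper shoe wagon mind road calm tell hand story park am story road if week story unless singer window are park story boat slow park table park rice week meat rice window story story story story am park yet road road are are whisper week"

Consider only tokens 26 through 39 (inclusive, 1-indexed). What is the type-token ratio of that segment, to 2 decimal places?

0.64

Segment tokens 26–39: story, boat, slow, park, table, park, rice, week, meat, rice, window, story, story, story
Segment N = 14, segment V = 9.
TTR = 9 / 14 = 0.64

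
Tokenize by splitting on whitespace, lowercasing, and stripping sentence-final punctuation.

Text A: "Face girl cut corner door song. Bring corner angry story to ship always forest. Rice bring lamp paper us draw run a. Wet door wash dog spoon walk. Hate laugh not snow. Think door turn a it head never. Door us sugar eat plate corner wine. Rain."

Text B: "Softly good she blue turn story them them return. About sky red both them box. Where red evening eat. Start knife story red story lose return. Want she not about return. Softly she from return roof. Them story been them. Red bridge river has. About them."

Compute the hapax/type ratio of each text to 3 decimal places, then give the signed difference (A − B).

A: hapax=34, V=39, ratio=0.872
B: hapax=20, V=27, ratio=0.741
Difference = 0.872 − 0.741 = 0.131

0.131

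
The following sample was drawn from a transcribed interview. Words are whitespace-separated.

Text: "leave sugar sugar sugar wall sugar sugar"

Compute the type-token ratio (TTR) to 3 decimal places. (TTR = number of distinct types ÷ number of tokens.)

0.429

N = 7 tokens, V = 3 types.
TTR = V / N = 3 / 7 = 0.429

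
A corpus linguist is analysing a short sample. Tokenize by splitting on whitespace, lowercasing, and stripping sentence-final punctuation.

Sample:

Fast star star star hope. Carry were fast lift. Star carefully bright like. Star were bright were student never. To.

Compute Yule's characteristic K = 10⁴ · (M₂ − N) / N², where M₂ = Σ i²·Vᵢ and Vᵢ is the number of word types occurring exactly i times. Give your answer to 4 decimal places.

750.0000

Frequencies: star:5, were:3, fast:2, bright:2, hope:1, carry:1, lift:1, carefully:1, like:1, student:1, never:1, to:1
N = 20. Frequency spectrum: V_1=8, V_2=2, V_3=1, V_5=1
M₂ = 1²·8 + 2²·2 + 3²·1 + 5²·1 = 50
K = 10000 × (50 − 20) / 20² = 750.0000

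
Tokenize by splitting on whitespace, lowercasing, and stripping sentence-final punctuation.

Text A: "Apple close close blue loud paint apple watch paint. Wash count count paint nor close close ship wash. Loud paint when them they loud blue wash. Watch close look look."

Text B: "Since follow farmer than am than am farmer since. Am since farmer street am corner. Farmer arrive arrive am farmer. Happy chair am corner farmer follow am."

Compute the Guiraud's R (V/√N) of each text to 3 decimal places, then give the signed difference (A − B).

0.631

A: V=14, N=30, R=2.556
B: V=10, N=27, R=1.925
Difference = 2.556 − 1.925 = 0.631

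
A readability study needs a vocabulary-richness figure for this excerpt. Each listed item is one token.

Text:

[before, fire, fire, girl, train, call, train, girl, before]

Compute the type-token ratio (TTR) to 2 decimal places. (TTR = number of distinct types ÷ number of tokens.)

0.56

N = 9 tokens, V = 5 types.
TTR = V / N = 5 / 9 = 0.56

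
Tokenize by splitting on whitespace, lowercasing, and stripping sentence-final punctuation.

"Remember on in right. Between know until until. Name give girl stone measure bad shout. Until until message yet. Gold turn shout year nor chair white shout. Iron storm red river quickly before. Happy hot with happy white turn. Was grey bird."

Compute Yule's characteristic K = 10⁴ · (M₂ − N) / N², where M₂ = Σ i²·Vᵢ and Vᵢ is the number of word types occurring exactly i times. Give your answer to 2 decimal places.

Frequencies: until:4, shout:3, turn:2, white:2, happy:2, remember:1, on:1, in:1, right:1, between:1, know:1, name:1, give:1, girl:1, stone:1, measure:1, bad:1, message:1, yet:1, gold:1, … (14 more, each freq 1)
N = 42. Frequency spectrum: V_1=29, V_2=3, V_3=1, V_4=1
M₂ = 1²·29 + 2²·3 + 3²·1 + 4²·1 = 66
K = 10000 × (66 − 42) / 42² = 136.05

136.05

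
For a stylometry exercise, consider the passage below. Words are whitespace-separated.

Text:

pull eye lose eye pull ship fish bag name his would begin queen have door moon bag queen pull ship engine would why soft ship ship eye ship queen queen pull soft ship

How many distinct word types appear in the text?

Distinct types: {bag, begin, door, engine, eye, fish, have, his, lose, moon, name, pull, queen, ship, soft, why, would}
V = 17

17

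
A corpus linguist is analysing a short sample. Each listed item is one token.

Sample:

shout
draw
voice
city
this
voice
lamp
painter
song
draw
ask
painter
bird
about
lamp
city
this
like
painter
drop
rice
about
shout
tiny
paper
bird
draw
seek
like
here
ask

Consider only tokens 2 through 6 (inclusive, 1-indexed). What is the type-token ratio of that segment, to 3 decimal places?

0.800

Segment tokens 2–6: draw, voice, city, this, voice
Segment N = 5, segment V = 4.
TTR = 4 / 5 = 0.800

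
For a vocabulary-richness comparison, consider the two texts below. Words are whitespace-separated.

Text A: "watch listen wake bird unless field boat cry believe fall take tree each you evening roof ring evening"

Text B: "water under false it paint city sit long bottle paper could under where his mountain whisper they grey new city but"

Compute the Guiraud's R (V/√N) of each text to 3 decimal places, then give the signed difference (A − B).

-0.139

A: V=17, N=18, R=4.007
B: V=19, N=21, R=4.146
Difference = 4.007 − 4.146 = -0.139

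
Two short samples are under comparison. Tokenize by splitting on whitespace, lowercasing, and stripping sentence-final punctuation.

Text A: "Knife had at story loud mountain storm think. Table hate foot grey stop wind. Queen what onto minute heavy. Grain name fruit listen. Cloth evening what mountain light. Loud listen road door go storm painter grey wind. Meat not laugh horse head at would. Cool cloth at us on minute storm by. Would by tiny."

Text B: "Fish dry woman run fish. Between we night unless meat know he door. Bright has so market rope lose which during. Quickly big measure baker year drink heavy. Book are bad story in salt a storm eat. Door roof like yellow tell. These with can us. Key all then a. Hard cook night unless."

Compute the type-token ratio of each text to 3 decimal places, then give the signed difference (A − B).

TTR(A) = 41/55 = 0.745
TTR(B) = 49/54 = 0.907
Difference = 0.745 − 0.907 = -0.162

-0.162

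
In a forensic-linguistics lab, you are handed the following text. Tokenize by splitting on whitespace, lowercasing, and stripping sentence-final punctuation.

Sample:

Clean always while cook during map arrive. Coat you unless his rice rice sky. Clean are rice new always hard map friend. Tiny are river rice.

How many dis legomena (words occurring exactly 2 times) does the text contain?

4

Frequencies: rice:4, clean:2, always:2, map:2, are:2, while:1, cook:1, during:1, arrive:1, coat:1, you:1, unless:1, his:1, sky:1, new:1, hard:1, friend:1, tiny:1, river:1
Words with frequency 2: always, are, clean, map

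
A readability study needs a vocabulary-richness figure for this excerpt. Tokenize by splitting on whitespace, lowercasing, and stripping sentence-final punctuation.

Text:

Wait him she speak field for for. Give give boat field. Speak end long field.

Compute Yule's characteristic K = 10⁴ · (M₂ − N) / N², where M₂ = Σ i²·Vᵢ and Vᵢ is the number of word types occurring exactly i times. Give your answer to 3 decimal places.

Frequencies: field:3, speak:2, for:2, give:2, wait:1, him:1, she:1, boat:1, end:1, long:1
N = 15. Frequency spectrum: V_1=6, V_2=3, V_3=1
M₂ = 1²·6 + 2²·3 + 3²·1 = 27
K = 10000 × (27 − 15) / 15² = 533.333

533.333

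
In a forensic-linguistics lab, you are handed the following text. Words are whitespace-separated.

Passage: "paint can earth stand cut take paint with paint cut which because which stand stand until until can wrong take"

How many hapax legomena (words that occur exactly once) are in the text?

Frequencies: paint:3, stand:3, can:2, cut:2, take:2, which:2, until:2, earth:1, with:1, because:1, wrong:1
Hapax (freq=1): because, earth, with, wrong

4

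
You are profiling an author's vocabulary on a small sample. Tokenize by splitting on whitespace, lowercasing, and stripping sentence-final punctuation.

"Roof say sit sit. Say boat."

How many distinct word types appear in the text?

4

Distinct types: {boat, roof, say, sit}
V = 4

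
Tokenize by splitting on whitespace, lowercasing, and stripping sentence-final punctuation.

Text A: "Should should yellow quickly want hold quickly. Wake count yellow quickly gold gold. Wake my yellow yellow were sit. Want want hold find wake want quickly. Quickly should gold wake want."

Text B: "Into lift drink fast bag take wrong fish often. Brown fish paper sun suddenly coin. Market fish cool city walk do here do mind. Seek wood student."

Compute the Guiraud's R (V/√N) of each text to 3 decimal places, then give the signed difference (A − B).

-2.464

A: V=12, N=31, R=2.155
B: V=24, N=27, R=4.619
Difference = 2.155 − 4.619 = -2.464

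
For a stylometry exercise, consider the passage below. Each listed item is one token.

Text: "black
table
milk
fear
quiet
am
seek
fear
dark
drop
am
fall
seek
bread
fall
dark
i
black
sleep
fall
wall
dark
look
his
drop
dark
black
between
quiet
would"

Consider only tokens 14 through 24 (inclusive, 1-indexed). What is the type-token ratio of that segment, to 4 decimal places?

0.8182

Segment tokens 14–24: bread, fall, dark, i, black, sleep, fall, wall, dark, look, his
Segment N = 11, segment V = 9.
TTR = 9 / 11 = 0.8182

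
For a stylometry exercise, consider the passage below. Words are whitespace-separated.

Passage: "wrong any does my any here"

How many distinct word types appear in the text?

5

Distinct types: {any, does, here, my, wrong}
V = 5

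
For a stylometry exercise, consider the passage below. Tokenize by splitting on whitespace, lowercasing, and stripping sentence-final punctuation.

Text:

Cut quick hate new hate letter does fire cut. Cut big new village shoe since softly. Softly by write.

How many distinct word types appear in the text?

14

Distinct types: {big, by, cut, does, fire, hate, letter, new, quick, shoe, since, softly, village, write}
V = 14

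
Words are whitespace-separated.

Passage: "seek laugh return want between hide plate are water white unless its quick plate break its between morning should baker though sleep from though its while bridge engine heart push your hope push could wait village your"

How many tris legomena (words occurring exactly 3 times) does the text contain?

Frequencies: its:3, between:2, plate:2, though:2, push:2, your:2, seek:1, laugh:1, return:1, want:1, hide:1, are:1, water:1, white:1, unless:1, quick:1, break:1, morning:1, should:1, baker:1, … (10 more, each freq 1)
Words with frequency 3: its

1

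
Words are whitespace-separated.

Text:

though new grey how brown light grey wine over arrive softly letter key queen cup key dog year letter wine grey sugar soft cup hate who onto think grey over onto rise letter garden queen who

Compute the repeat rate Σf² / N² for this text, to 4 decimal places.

0.0525

Frequencies: grey:4, letter:3, wine:2, over:2, key:2, queen:2, cup:2, who:2, onto:2, though:1, new:1, how:1, brown:1, light:1, arrive:1, softly:1, dog:1, year:1, sugar:1, soft:1, … (4 more, each freq 1)
Σf² = 68; N² = 1296
Repeat rate = 68 / 1296 = 0.0525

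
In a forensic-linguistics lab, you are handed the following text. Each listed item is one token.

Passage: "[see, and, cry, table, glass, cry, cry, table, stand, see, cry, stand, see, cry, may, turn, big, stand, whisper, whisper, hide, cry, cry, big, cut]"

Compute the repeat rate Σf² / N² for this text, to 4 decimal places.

0.1360

Frequencies: cry:7, see:3, stand:3, table:2, big:2, whisper:2, and:1, glass:1, may:1, turn:1, hide:1, cut:1
Σf² = 85; N² = 625
Repeat rate = 85 / 625 = 0.1360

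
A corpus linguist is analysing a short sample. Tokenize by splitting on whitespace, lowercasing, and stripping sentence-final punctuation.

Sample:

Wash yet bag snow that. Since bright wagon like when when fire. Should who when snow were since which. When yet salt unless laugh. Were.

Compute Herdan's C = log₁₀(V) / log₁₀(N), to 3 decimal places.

0.898

N = 25, V = 18.
log₁₀(V) = 1.255273, log₁₀(N) = 1.397940
C = 1.255273 / 1.397940 = 0.898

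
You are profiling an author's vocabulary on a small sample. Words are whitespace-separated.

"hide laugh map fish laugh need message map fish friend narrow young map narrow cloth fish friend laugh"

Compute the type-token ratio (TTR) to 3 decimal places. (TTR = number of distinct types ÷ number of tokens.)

0.556

N = 18 tokens, V = 10 types.
TTR = V / N = 10 / 18 = 0.556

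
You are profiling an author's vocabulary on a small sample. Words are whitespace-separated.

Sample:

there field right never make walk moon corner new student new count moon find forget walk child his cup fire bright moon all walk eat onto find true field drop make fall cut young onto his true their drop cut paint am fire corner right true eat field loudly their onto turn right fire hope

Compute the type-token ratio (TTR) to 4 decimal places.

N = 55 tokens, V = 32 types.
TTR = V / N = 32 / 55 = 0.5818

0.5818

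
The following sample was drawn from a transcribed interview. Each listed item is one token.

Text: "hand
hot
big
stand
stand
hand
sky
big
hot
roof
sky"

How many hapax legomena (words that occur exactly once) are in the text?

1

Frequencies: hand:2, hot:2, big:2, stand:2, sky:2, roof:1
Hapax (freq=1): roof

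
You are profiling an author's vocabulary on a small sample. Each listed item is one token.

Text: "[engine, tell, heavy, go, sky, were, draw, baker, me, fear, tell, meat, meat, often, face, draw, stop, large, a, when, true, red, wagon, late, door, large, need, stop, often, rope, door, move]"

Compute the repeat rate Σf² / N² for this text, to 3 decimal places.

0.045

Frequencies: tell:2, draw:2, meat:2, often:2, stop:2, large:2, door:2, engine:1, heavy:1, go:1, sky:1, were:1, baker:1, me:1, fear:1, face:1, a:1, when:1, true:1, red:1, … (5 more, each freq 1)
Σf² = 46; N² = 1024
Repeat rate = 46 / 1024 = 0.045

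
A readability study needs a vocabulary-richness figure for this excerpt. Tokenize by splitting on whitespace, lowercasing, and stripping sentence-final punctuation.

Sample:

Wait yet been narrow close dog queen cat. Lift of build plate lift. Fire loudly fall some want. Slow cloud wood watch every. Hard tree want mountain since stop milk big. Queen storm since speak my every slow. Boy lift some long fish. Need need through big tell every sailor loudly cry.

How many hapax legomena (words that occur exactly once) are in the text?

Frequencies: lift:3, every:3, queen:2, loudly:2, some:2, want:2, slow:2, since:2, big:2, need:2, wait:1, yet:1, been:1, narrow:1, close:1, dog:1, cat:1, of:1, build:1, plate:1, … (20 more, each freq 1)
Hapax (freq=1): been, boy, build, cat, close, cloud, cry, dog, fall, fire, fish, hard, long, milk, mountain, my, narrow, of, plate, sailor, speak, stop, storm, tell, through, tree, wait, watch, wood, yet

30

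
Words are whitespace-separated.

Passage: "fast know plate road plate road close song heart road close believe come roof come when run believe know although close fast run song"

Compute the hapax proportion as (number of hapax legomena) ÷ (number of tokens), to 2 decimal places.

0.17

Frequencies: road:3, close:3, fast:2, know:2, plate:2, song:2, believe:2, come:2, run:2, heart:1, roof:1, when:1, although:1
Hapax count = 4; token count = 24.
Ratio = 4 / 24 = 0.17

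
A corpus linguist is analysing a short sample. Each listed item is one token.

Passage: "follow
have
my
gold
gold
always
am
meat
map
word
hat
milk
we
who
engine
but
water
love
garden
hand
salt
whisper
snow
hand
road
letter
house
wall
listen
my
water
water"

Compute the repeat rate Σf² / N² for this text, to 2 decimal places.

0.04

Frequencies: water:3, my:2, gold:2, hand:2, follow:1, have:1, always:1, am:1, meat:1, map:1, word:1, hat:1, milk:1, we:1, who:1, engine:1, but:1, love:1, garden:1, salt:1, … (7 more, each freq 1)
Σf² = 44; N² = 1024
Repeat rate = 44 / 1024 = 0.04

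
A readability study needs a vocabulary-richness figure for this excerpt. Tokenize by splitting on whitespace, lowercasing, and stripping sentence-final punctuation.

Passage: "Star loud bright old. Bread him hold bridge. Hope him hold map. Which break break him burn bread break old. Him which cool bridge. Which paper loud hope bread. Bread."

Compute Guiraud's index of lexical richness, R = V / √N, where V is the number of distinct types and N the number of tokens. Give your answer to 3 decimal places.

N = 30, V = 15.
√N = 5.477226
R = 15 / 5.477226 = 2.739

2.739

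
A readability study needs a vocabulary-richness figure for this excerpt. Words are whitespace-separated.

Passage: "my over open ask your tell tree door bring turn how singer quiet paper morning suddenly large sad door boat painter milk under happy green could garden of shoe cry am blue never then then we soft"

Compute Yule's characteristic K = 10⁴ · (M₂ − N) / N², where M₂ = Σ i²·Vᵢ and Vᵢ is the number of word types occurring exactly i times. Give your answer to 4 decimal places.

Frequencies: door:2, then:2, my:1, over:1, open:1, ask:1, your:1, tell:1, tree:1, bring:1, turn:1, how:1, singer:1, quiet:1, paper:1, morning:1, suddenly:1, large:1, sad:1, boat:1, … (15 more, each freq 1)
N = 37. Frequency spectrum: V_1=33, V_2=2
M₂ = 1²·33 + 2²·2 = 41
K = 10000 × (41 − 37) / 37² = 29.2184

29.2184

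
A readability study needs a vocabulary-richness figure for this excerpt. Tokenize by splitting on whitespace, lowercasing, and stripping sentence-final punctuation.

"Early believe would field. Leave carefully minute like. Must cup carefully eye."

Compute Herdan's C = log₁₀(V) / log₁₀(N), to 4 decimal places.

N = 12, V = 11.
log₁₀(V) = 1.041393, log₁₀(N) = 1.079181
C = 1.041393 / 1.079181 = 0.9650

0.9650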